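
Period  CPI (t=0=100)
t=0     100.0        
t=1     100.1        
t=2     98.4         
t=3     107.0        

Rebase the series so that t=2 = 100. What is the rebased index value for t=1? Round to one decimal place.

101.7

Rebased(t=1) = 100.1 / 98.4 × 100 = 101.7276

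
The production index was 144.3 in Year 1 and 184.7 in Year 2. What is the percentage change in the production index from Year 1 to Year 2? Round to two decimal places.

28.00%

Change = (184.7 − 144.3) / 144.3 × 100
       = 40.4 / 144.3 × 100 = 27.9972%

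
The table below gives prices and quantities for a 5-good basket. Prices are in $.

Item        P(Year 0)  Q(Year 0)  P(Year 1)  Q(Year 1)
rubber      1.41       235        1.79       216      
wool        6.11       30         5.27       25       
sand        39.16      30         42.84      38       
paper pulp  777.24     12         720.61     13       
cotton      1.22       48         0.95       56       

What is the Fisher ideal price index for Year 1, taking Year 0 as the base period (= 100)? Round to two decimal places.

Laspeyres component (base-period weights):
ΣP(Year 1)Q(Year 0) = 1.79×235 + 5.27×30 + 42.84×30 + 720.61×12 + 0.95×48 = 420.65 + 158.1 + 1285.2 + 8647.32 + 45.6 = 10556.87
ΣP(Year 0)Q(Year 0) = 1.41×235 + 6.11×30 + 39.16×30 + 777.24×12 + 1.22×48 = 331.35 + 183.3 + 1174.8 + 9326.88 + 58.56 = 11074.89
L = 10556.87 / 11074.89 × 100 = 95.3226
Paasche component (current-period weights):
ΣP(Year 1)Q(Year 1) = 1.79×216 + 5.27×25 + 42.84×38 + 720.61×13 + 0.95×56 = 386.64 + 131.75 + 1627.92 + 9367.93 + 53.2 = 11567.44
ΣP(Year 0)Q(Year 1) = 1.41×216 + 6.11×25 + 39.16×38 + 777.24×13 + 1.22×56 = 304.56 + 152.75 + 1488.08 + 10104.12 + 68.32 = 12117.83
P = 11567.44 / 12117.83 × 100 = 95.4580
Fisher = √(L × P) = √(95.3226 × 95.4580) = 95.3903

95.39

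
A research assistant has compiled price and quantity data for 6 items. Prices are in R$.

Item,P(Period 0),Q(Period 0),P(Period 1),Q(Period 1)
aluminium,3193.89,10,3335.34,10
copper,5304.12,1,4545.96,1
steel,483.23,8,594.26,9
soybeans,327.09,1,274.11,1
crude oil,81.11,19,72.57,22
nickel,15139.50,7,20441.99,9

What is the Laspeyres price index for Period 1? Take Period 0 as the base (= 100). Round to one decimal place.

125.8

Laspeyres price index uses base-period quantities as weights.
ΣP(Period 1)·Q(Period 0) = 3335.34×10 + 4545.96×1 + 594.26×8 + 274.11×1 + 72.57×19 + 20441.99×7 = 33353.4 + 4545.96 + 4754.08 + 274.11 + 1378.83 + 143093.93 = 187400.31
ΣP(Period 0)·Q(Period 0) = 3193.89×10 + 5304.12×1 + 483.23×8 + 327.09×1 + 81.11×19 + 15139.50×7 = 31938.9 + 5304.12 + 3865.84 + 327.09 + 1541.09 + 105976.5 = 148953.54
Index = 187400.31 / 148953.54 × 100 = 125.8112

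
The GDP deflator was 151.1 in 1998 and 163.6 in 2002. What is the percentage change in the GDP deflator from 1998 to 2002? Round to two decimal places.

Change = (163.6 − 151.1) / 151.1 × 100
       = 12.5 / 151.1 × 100 = 8.2727%

8.27%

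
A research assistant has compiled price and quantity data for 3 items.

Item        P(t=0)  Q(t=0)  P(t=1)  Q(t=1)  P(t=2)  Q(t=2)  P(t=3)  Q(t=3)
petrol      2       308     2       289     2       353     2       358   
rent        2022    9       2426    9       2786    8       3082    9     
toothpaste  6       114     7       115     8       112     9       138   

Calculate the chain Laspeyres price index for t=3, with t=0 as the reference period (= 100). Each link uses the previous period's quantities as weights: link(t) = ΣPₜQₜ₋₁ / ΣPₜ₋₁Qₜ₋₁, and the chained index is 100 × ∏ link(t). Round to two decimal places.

150.63

Link t=0→t=1:
ΣP(t=1)Q(t=0) = 2×308 + 2426×9 + 7×114 = 616 + 21834 + 798 = 23248
ΣP(t=0)Q(t=0) = 2×308 + 2022×9 + 6×114 = 616 + 18198 + 684 = 19498
link = 23248/19498 = 1.192327
Link t=1→t=2:
ΣP(t=2)Q(t=1) = 2×289 + 2786×9 + 8×115 = 578 + 25074 + 920 = 26572
ΣP(t=1)Q(t=1) = 2×289 + 2426×9 + 7×115 = 578 + 21834 + 805 = 23217
link = 26572/23217 = 1.144506
Link t=2→t=3:
ΣP(t=3)Q(t=2) = 2×353 + 3082×8 + 9×112 = 706 + 24656 + 1008 = 26370
ΣP(t=2)Q(t=2) = 2×353 + 2786×8 + 8×112 = 706 + 22288 + 896 = 23890
link = 26370/23890 = 1.103809
Chained index = 100 × 1.192327 × 1.144506 × 1.103809 = 150.6287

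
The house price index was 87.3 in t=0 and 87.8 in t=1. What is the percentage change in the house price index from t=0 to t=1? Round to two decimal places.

0.57%

Change = (87.8 − 87.3) / 87.3 × 100
       = 0.5 / 87.3 × 100 = 0.5727%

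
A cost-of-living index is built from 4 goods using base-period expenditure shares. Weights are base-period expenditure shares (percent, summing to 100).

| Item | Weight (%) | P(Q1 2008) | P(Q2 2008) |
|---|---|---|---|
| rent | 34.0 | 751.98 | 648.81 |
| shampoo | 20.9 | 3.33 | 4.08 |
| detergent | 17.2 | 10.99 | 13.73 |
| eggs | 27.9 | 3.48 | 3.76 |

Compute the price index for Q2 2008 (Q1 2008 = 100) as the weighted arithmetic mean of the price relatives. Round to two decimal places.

106.58

rent: 34.0 × (648.81/751.98) = 34.0 × 0.862802 = 29.3353
shampoo: 20.9 × (4.08/3.33) = 20.9 × 1.225225 = 25.6072
detergent: 17.2 × (13.73/10.99) = 17.2 × 1.249318 = 21.4883
eggs: 27.9 × (3.76/3.48) = 27.9 × 1.080460 = 30.1448
Index = Σ wᵢ·(p₁ᵢ/p₀ᵢ) = 29.3353 + 25.6072 + 21.4883 + 30.1448 = 106.5756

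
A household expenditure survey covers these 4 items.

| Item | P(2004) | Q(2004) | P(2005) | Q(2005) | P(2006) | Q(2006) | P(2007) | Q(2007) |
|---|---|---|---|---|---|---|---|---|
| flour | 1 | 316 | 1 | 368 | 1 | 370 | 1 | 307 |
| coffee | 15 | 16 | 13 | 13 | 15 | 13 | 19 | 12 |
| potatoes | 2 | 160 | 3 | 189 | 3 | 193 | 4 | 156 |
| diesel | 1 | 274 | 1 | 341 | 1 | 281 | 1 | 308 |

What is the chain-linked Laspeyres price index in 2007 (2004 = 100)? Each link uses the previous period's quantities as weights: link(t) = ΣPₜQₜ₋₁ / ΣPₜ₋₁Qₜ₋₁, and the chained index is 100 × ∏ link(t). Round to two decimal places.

132.58

Link 2004→2005:
ΣP(2005)Q(2004) = 1×316 + 13×16 + 3×160 + 1×274 = 316 + 208 + 480 + 274 = 1278
ΣP(2004)Q(2004) = 1×316 + 15×16 + 2×160 + 1×274 = 316 + 240 + 320 + 274 = 1150
link = 1278/1150 = 1.111304
Link 2005→2006:
ΣP(2006)Q(2005) = 1×368 + 15×13 + 3×189 + 1×341 = 368 + 195 + 567 + 341 = 1471
ΣP(2005)Q(2005) = 1×368 + 13×13 + 3×189 + 1×341 = 368 + 169 + 567 + 341 = 1445
link = 1471/1445 = 1.017993
Link 2006→2007:
ΣP(2007)Q(2006) = 1×370 + 19×13 + 4×193 + 1×281 = 370 + 247 + 772 + 281 = 1670
ΣP(2006)Q(2006) = 1×370 + 15×13 + 3×193 + 1×281 = 370 + 195 + 579 + 281 = 1425
link = 1670/1425 = 1.171930
Chained index = 100 × 1.111304 × 1.017993 × 1.171930 = 132.5804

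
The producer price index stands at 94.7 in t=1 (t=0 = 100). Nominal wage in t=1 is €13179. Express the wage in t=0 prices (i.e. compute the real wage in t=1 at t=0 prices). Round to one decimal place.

Real = Nominal ÷ (Index/100) = 13179 ÷ (94.7/100)
     = 13179 ÷ 0.947 = 13916.5787

13916.6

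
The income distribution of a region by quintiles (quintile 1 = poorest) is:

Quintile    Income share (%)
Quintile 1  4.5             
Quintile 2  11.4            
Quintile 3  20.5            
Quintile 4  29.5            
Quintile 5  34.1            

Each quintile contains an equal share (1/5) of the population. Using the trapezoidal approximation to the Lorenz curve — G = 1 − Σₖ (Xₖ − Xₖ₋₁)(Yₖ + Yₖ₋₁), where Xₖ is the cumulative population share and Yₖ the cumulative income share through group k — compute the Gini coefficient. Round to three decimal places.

Cumulative income shares Yₖ: 0.0450, 0.1590, 0.3640, 0.6590, 1.0000
Σ (Xₖ−Xₖ₋₁)(Yₖ+Yₖ₋₁) = (1/5)(0.0450+0.0000) + (1/5)(0.1590+0.0450) + (1/5)(0.3640+0.1590) + (1/5)(0.6590+0.3640) + (1/5)(1.0000+0.6590)
  = 0.0090 + 0.0408 + 0.1046 + 0.2046 + 0.3318 = 0.6908
G = 1 − 0.6908 = 0.3092

0.309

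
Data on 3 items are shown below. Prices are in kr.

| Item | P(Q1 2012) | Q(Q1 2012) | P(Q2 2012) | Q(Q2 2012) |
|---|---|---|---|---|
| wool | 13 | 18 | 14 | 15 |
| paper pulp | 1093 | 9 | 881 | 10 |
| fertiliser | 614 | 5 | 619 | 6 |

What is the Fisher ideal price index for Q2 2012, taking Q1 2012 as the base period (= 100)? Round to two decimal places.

85.90

Laspeyres component (base-period weights):
ΣP(Q2 2012)Q(Q1 2012) = 14×18 + 881×9 + 619×5 = 252 + 7929 + 3095 = 11276
ΣP(Q1 2012)Q(Q1 2012) = 13×18 + 1093×9 + 614×5 = 234 + 9837 + 3070 = 13141
L = 11276 / 13141 × 100 = 85.8078
Paasche component (current-period weights):
ΣP(Q2 2012)Q(Q2 2012) = 14×15 + 881×10 + 619×6 = 210 + 8810 + 3714 = 12734
ΣP(Q1 2012)Q(Q2 2012) = 13×15 + 1093×10 + 614×6 = 195 + 10930 + 3684 = 14809
P = 12734 / 14809 × 100 = 85.9883
Fisher = √(L × P) = √(85.8078 × 85.9883) = 85.8980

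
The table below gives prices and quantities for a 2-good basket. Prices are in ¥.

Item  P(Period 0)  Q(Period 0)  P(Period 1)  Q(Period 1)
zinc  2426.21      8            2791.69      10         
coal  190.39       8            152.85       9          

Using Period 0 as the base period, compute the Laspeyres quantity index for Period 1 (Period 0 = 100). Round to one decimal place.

124.1

Laspeyres quantity index uses base-period prices as weights.
ΣP(Period 0)·Q(Period 1) = 2426.21×10 + 190.39×9 = 24262.1 + 1713.51 = 25975.61
ΣP(Period 0)·Q(Period 0) = 2426.21×8 + 190.39×8 = 19409.68 + 1523.12 = 20932.8
Index = 25975.61 / 20932.8 × 100 = 124.0905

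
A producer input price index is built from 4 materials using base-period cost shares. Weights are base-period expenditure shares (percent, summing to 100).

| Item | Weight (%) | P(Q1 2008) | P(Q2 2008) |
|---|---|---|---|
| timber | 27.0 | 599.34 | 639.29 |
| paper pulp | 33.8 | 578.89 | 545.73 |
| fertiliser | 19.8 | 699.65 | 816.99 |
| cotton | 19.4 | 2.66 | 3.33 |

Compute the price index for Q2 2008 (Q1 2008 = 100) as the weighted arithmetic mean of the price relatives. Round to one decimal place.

108.1

timber: 27.0 × (639.29/599.34) = 27.0 × 1.066657 = 28.7997
paper pulp: 33.8 × (545.73/578.89) = 33.8 × 0.942718 = 31.8639
fertiliser: 19.8 × (816.99/699.65) = 19.8 × 1.167712 = 23.1207
cotton: 19.4 × (3.33/2.66) = 19.4 × 1.251880 = 24.2865
Index = Σ wᵢ·(p₁ᵢ/p₀ᵢ) = 28.7997 + 31.8639 + 23.1207 + 24.2865 = 108.0708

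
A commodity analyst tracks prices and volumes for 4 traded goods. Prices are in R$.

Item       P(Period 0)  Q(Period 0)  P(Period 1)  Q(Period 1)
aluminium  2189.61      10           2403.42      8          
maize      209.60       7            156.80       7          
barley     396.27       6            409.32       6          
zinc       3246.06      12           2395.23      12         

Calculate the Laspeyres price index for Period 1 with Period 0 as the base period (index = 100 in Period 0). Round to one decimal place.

87.1

Laspeyres price index uses base-period quantities as weights.
ΣP(Period 1)·Q(Period 0) = 2403.42×10 + 156.80×7 + 409.32×6 + 2395.23×12 = 24034.2 + 1097.6 + 2455.92 + 28742.76 = 56330.48
ΣP(Period 0)·Q(Period 0) = 2189.61×10 + 209.60×7 + 396.27×6 + 3246.06×12 = 21896.1 + 1467.2 + 2377.62 + 38952.72 = 64693.64
Index = 56330.48 / 64693.64 × 100 = 87.0727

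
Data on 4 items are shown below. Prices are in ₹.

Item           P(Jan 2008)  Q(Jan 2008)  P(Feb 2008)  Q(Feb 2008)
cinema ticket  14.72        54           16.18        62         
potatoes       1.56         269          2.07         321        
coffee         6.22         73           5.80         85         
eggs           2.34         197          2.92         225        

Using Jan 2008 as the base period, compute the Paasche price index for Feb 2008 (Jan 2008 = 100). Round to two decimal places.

Paasche price index uses current-period quantities as weights.
ΣP(Feb 2008)·Q(Feb 2008) = 16.18×62 + 2.07×321 + 5.80×85 + 2.92×225 = 1003.16 + 664.47 + 493 + 657 = 2817.63
ΣP(Jan 2008)·Q(Feb 2008) = 14.72×62 + 1.56×321 + 6.22×85 + 2.34×225 = 912.64 + 500.76 + 528.7 + 526.5 = 2468.6
Index = 2817.63 / 2468.6 × 100 = 114.1388

114.14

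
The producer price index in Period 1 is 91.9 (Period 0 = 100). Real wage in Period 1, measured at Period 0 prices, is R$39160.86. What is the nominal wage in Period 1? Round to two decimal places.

35988.83

Nominal = Real × (Index/100) = 39160.86 × (91.9/100)
        = 39160.86 × 0.919 = 35988.8303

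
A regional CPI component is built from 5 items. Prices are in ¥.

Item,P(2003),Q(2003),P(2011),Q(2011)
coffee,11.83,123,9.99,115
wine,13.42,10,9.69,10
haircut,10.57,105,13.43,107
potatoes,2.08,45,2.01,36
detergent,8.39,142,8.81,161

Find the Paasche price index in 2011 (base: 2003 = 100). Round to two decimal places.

103.02

Paasche price index uses current-period quantities as weights.
ΣP(2011)·Q(2011) = 9.99×115 + 9.69×10 + 13.43×107 + 2.01×36 + 8.81×161 = 1148.85 + 96.9 + 1437.01 + 72.36 + 1418.41 = 4173.53
ΣP(2003)·Q(2011) = 11.83×115 + 13.42×10 + 10.57×107 + 2.08×36 + 8.39×161 = 1360.45 + 134.2 + 1130.99 + 74.88 + 1350.79 = 4051.31
Index = 4173.53 / 4051.31 × 100 = 103.0168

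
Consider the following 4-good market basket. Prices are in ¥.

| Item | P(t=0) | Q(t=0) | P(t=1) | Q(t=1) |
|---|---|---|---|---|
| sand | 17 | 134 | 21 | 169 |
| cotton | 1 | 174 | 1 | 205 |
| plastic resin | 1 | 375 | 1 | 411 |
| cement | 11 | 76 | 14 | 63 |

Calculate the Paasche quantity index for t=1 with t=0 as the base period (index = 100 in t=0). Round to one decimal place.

114.0

Paasche quantity index uses current-period prices as weights.
ΣP(t=1)·Q(t=1) = 21×169 + 1×205 + 1×411 + 14×63 = 3549 + 205 + 411 + 882 = 5047
ΣP(t=1)·Q(t=0) = 21×134 + 1×174 + 1×375 + 14×76 = 2814 + 174 + 375 + 1064 = 4427
Index = 5047 / 4427 × 100 = 114.0050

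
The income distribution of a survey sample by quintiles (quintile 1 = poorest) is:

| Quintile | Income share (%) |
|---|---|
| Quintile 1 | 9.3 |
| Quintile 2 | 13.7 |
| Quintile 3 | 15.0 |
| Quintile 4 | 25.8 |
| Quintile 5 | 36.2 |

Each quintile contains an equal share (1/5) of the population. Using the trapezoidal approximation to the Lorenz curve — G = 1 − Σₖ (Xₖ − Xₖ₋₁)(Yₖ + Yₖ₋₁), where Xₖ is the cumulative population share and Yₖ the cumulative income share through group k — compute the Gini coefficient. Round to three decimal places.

0.264

Cumulative income shares Yₖ: 0.0930, 0.2300, 0.3800, 0.6380, 1.0000
Σ (Xₖ−Xₖ₋₁)(Yₖ+Yₖ₋₁) = (1/5)(0.0930+0.0000) + (1/5)(0.2300+0.0930) + (1/5)(0.3800+0.2300) + (1/5)(0.6380+0.3800) + (1/5)(1.0000+0.6380)
  = 0.0186 + 0.0646 + 0.1220 + 0.2036 + 0.3276 = 0.7364
G = 1 − 0.7364 = 0.2636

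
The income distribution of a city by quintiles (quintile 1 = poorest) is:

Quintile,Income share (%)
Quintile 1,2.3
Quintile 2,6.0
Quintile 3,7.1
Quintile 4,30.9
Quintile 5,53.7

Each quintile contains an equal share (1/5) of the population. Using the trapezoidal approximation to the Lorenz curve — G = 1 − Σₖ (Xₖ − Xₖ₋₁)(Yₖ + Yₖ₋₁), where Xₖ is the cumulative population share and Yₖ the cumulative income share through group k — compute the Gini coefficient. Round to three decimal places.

Cumulative income shares Yₖ: 0.0230, 0.0830, 0.1540, 0.4630, 1.0000
Σ (Xₖ−Xₖ₋₁)(Yₖ+Yₖ₋₁) = (1/5)(0.0230+0.0000) + (1/5)(0.0830+0.0230) + (1/5)(0.1540+0.0830) + (1/5)(0.4630+0.1540) + (1/5)(1.0000+0.4630)
  = 0.0046 + 0.0212 + 0.0474 + 0.1234 + 0.2926 = 0.4892
G = 1 − 0.4892 = 0.5108

0.511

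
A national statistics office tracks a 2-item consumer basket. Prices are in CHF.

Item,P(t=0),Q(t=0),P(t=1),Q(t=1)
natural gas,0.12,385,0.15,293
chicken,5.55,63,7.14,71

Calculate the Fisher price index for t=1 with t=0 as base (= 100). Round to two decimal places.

Laspeyres component (base-period weights):
ΣP(t=1)Q(t=0) = 0.15×385 + 7.14×63 = 57.75 + 449.82 = 507.57
ΣP(t=0)Q(t=0) = 0.12×385 + 5.55×63 = 46.2 + 349.65 = 395.85
L = 507.57 / 395.85 × 100 = 128.2228
Paasche component (current-period weights):
ΣP(t=1)Q(t=1) = 0.15×293 + 7.14×71 = 43.95 + 506.94 = 550.89
ΣP(t=0)Q(t=1) = 0.12×293 + 5.55×71 = 35.16 + 394.05 = 429.21
P = 550.89 / 429.21 × 100 = 128.3498
Fisher = √(L × P) = √(128.2228 × 128.3498) = 128.2863

128.29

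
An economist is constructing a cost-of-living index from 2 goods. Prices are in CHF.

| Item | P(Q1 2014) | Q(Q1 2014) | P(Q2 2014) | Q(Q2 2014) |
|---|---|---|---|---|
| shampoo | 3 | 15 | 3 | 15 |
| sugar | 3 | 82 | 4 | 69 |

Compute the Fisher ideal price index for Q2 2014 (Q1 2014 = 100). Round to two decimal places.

127.78

Laspeyres component (base-period weights):
ΣP(Q2 2014)Q(Q1 2014) = 3×15 + 4×82 = 45 + 328 = 373
ΣP(Q1 2014)Q(Q1 2014) = 3×15 + 3×82 = 45 + 246 = 291
L = 373 / 291 × 100 = 128.1787
Paasche component (current-period weights):
ΣP(Q2 2014)Q(Q2 2014) = 3×15 + 4×69 = 45 + 276 = 321
ΣP(Q1 2014)Q(Q2 2014) = 3×15 + 3×69 = 45 + 207 = 252
P = 321 / 252 × 100 = 127.3810
Fisher = √(L × P) = √(128.1787 × 127.3810) = 127.7792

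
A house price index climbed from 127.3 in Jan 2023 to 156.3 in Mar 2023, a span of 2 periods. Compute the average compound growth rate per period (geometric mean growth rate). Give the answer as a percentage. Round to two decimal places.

Growth factor = (156.3/127.3)^(1/2) = (1.227808)^(1/2) = 1.108065
Growth rate = 1.108065 − 1 = 0.108065 = 10.8065%

10.81%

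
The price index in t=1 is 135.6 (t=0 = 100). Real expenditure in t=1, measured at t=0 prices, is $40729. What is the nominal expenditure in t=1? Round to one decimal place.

55228.5

Nominal = Real × (Index/100) = 40729 × (135.6/100)
        = 40729 × 1.356 = 55228.5240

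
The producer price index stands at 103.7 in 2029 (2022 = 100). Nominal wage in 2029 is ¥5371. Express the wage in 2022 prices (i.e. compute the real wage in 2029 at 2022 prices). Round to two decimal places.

Real = Nominal ÷ (Index/100) = 5371 ÷ (103.7/100)
     = 5371 ÷ 1.037 = 5179.3635

5179.36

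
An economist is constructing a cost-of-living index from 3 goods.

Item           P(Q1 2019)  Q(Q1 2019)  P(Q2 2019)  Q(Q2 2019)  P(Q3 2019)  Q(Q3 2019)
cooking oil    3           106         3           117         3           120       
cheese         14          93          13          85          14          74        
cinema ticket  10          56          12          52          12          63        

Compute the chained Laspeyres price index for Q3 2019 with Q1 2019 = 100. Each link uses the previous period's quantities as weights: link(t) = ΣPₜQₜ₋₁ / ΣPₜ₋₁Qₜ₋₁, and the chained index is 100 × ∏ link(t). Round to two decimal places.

104.99

Link Q1 2019→Q2 2019:
ΣP(Q2 2019)Q(Q1 2019) = 3×106 + 13×93 + 12×56 = 318 + 1209 + 672 = 2199
ΣP(Q1 2019)Q(Q1 2019) = 3×106 + 14×93 + 10×56 = 318 + 1302 + 560 = 2180
link = 2199/2180 = 1.008716
Link Q2 2019→Q3 2019:
ΣP(Q3 2019)Q(Q2 2019) = 3×117 + 14×85 + 12×52 = 351 + 1190 + 624 = 2165
ΣP(Q2 2019)Q(Q2 2019) = 3×117 + 13×85 + 12×52 = 351 + 1105 + 624 = 2080
link = 2165/2080 = 1.040865
Chained index = 100 × 1.008716 × 1.040865 = 104.9937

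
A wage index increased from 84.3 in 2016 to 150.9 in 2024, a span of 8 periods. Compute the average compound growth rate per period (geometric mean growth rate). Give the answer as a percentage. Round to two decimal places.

Growth factor = (150.9/84.3)^(1/8) = (1.790036)^(1/8) = 1.075493
Growth rate = 1.075493 − 1 = 0.075493 = 7.5493%

7.55%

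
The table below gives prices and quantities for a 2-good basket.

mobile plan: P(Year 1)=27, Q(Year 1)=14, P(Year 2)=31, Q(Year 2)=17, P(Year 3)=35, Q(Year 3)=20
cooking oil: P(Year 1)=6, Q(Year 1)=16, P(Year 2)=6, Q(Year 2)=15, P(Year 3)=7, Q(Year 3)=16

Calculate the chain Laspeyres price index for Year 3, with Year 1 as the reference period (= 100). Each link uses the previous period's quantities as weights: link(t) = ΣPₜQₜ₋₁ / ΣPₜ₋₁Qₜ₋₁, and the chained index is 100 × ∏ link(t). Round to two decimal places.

Link Year 1→Year 2:
ΣP(Year 2)Q(Year 1) = 31×14 + 6×16 = 434 + 96 = 530
ΣP(Year 1)Q(Year 1) = 27×14 + 6×16 = 378 + 96 = 474
link = 530/474 = 1.118143
Link Year 2→Year 3:
ΣP(Year 3)Q(Year 2) = 35×17 + 7×15 = 595 + 105 = 700
ΣP(Year 2)Q(Year 2) = 31×17 + 6×15 = 527 + 90 = 617
link = 700/617 = 1.134522
Chained index = 100 × 1.118143 × 1.134522 = 126.8558

126.86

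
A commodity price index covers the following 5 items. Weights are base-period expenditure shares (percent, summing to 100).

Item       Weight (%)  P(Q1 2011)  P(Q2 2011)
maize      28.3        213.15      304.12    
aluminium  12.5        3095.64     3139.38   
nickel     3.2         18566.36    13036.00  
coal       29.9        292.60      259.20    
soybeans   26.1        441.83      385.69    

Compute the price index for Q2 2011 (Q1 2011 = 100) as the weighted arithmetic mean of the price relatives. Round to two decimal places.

104.57

maize: 28.3 × (304.12/213.15) = 28.3 × 1.426789 = 40.3781
aluminium: 12.5 × (3139.38/3095.64) = 12.5 × 1.014130 = 12.6766
nickel: 3.2 × (13036.00/18566.36) = 3.2 × 0.702130 = 2.2468
coal: 29.9 × (259.20/292.60) = 29.9 × 0.885851 = 26.4869
soybeans: 26.1 × (385.69/441.83) = 26.1 × 0.872938 = 22.7837
Index = Σ wᵢ·(p₁ᵢ/p₀ᵢ) = 40.3781 + 12.6766 + 2.2468 + 26.4869 + 22.7837 = 104.5722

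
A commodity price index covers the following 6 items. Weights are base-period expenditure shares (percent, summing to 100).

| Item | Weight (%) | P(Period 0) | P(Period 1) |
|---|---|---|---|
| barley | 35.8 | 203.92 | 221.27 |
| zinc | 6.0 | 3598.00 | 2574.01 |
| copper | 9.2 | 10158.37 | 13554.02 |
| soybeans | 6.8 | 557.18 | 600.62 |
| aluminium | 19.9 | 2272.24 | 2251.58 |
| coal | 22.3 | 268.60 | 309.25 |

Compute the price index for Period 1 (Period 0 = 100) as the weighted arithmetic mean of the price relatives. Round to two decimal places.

108.14

barley: 35.8 × (221.27/203.92) = 35.8 × 1.085082 = 38.8459
zinc: 6.0 × (2574.01/3598.00) = 6.0 × 0.715400 = 4.2924
copper: 9.2 × (13554.02/10158.37) = 9.2 × 1.334271 = 12.2753
soybeans: 6.8 × (600.62/557.18) = 6.8 × 1.077964 = 7.3302
aluminium: 19.9 × (2251.58/2272.24) = 19.9 × 0.990908 = 19.7191
coal: 22.3 × (309.25/268.60) = 22.3 × 1.151340 = 25.6749
Index = Σ wᵢ·(p₁ᵢ/p₀ᵢ) = 38.8459 + 4.2924 + 12.2753 + 7.3302 + 19.7191 + 25.6749 = 108.1378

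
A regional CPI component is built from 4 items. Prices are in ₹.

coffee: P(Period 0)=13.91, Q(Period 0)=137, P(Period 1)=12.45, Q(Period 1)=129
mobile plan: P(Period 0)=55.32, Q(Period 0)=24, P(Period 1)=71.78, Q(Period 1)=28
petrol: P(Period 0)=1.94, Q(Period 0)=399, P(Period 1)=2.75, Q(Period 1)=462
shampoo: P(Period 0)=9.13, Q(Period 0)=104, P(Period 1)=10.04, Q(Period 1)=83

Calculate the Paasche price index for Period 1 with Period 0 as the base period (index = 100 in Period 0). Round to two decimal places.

Paasche price index uses current-period quantities as weights.
ΣP(Period 1)·Q(Period 1) = 12.45×129 + 71.78×28 + 2.75×462 + 10.04×83 = 1606.05 + 2009.84 + 1270.5 + 833.32 = 5719.71
ΣP(Period 0)·Q(Period 1) = 13.91×129 + 55.32×28 + 1.94×462 + 9.13×83 = 1794.39 + 1548.96 + 896.28 + 757.79 = 4997.42
Index = 5719.71 / 4997.42 × 100 = 114.4533

114.45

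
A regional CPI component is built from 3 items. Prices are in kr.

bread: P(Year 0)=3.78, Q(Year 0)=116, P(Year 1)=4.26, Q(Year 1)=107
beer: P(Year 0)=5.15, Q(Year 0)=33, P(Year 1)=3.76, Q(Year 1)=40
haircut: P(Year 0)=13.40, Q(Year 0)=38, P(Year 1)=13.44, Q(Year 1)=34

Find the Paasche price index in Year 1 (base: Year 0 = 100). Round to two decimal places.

Paasche price index uses current-period quantities as weights.
ΣP(Year 1)·Q(Year 1) = 4.26×107 + 3.76×40 + 13.44×34 = 455.82 + 150.4 + 456.96 = 1063.18
ΣP(Year 0)·Q(Year 1) = 3.78×107 + 5.15×40 + 13.40×34 = 404.46 + 206 + 455.6 = 1066.06
Index = 1063.18 / 1066.06 × 100 = 99.7298

99.73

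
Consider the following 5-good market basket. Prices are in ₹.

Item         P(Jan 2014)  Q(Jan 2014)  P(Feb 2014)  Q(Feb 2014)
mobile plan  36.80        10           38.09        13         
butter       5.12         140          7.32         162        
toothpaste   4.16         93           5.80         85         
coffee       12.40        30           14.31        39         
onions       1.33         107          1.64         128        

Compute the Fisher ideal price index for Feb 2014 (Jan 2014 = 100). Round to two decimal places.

127.73

Laspeyres component (base-period weights):
ΣP(Feb 2014)Q(Jan 2014) = 38.09×10 + 7.32×140 + 5.80×93 + 14.31×30 + 1.64×107 = 380.9 + 1024.8 + 539.4 + 429.3 + 175.48 = 2549.88
ΣP(Jan 2014)Q(Jan 2014) = 36.80×10 + 5.12×140 + 4.16×93 + 12.40×30 + 1.33×107 = 368 + 716.8 + 386.88 + 372 + 142.31 = 1985.99
L = 2549.88 / 1985.99 × 100 = 128.3934
Paasche component (current-period weights):
ΣP(Feb 2014)Q(Feb 2014) = 38.09×13 + 7.32×162 + 5.80×85 + 14.31×39 + 1.64×128 = 495.17 + 1185.84 + 493 + 558.09 + 209.92 = 2942.02
ΣP(Jan 2014)Q(Feb 2014) = 36.80×13 + 5.12×162 + 4.16×85 + 12.40×39 + 1.33×128 = 478.4 + 829.44 + 353.6 + 483.6 + 170.24 = 2315.28
P = 2942.02 / 2315.28 × 100 = 127.0697
Fisher = √(L × P) = √(128.3934 × 127.0697) = 127.7298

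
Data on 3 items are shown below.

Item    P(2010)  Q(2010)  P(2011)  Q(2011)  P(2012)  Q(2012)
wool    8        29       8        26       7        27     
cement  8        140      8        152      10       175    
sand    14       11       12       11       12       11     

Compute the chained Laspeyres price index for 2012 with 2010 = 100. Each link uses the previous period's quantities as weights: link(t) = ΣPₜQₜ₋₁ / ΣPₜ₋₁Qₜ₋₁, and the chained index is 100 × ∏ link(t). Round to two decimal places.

116.14

Link 2010→2011:
ΣP(2011)Q(2010) = 8×29 + 8×140 + 12×11 = 232 + 1120 + 132 = 1484
ΣP(2010)Q(2010) = 8×29 + 8×140 + 14×11 = 232 + 1120 + 154 = 1506
link = 1484/1506 = 0.985392
Link 2011→2012:
ΣP(2012)Q(2011) = 7×26 + 10×152 + 12×11 = 182 + 1520 + 132 = 1834
ΣP(2011)Q(2011) = 8×26 + 8×152 + 12×11 = 208 + 1216 + 132 = 1556
link = 1834/1556 = 1.178663
Chained index = 100 × 0.985392 × 1.178663 = 116.1445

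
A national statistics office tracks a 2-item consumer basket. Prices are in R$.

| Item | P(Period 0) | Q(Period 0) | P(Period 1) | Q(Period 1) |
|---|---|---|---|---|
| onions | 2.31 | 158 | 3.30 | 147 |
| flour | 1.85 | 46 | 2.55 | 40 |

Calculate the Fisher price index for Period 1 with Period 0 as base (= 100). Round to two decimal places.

141.93

Laspeyres component (base-period weights):
ΣP(Period 1)Q(Period 0) = 3.30×158 + 2.55×46 = 521.4 + 117.3 = 638.7
ΣP(Period 0)Q(Period 0) = 2.31×158 + 1.85×46 = 364.98 + 85.1 = 450.08
L = 638.7 / 450.08 × 100 = 141.9081
Paasche component (current-period weights):
ΣP(Period 1)Q(Period 1) = 3.30×147 + 2.55×40 = 485.1 + 102 = 587.1
ΣP(Period 0)Q(Period 1) = 2.31×147 + 1.85×40 = 339.57 + 74 = 413.57
P = 587.1 / 413.57 × 100 = 141.9590
Fisher = √(L × P) = √(141.9081 × 141.9590) = 141.9336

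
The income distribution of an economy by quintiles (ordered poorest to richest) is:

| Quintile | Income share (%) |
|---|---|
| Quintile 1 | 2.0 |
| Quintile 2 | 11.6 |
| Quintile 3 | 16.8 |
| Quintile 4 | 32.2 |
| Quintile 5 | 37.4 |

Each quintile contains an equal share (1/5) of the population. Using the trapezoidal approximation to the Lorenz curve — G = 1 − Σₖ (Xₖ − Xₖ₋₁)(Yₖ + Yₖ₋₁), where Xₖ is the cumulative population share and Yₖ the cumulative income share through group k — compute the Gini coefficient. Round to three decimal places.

Cumulative income shares Yₖ: 0.0200, 0.1360, 0.3040, 0.6260, 1.0000
Σ (Xₖ−Xₖ₋₁)(Yₖ+Yₖ₋₁) = (1/5)(0.0200+0.0000) + (1/5)(0.1360+0.0200) + (1/5)(0.3040+0.1360) + (1/5)(0.6260+0.3040) + (1/5)(1.0000+0.6260)
  = 0.0040 + 0.0312 + 0.0880 + 0.1860 + 0.3252 = 0.6344
G = 1 − 0.6344 = 0.3656

0.366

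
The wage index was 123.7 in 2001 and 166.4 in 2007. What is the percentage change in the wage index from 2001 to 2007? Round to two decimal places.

Change = (166.4 − 123.7) / 123.7 × 100
       = 42.7 / 123.7 × 100 = 34.5190%

34.52%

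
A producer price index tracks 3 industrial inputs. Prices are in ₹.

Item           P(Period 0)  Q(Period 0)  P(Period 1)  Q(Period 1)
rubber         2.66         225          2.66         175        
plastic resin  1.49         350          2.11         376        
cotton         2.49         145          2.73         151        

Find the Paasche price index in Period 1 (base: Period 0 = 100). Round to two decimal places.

119.22

Paasche price index uses current-period quantities as weights.
ΣP(Period 1)·Q(Period 1) = 2.66×175 + 2.11×376 + 2.73×151 = 465.5 + 793.36 + 412.23 = 1671.09
ΣP(Period 0)·Q(Period 1) = 2.66×175 + 1.49×376 + 2.49×151 = 465.5 + 560.24 + 375.99 = 1401.73
Index = 1671.09 / 1401.73 × 100 = 119.2163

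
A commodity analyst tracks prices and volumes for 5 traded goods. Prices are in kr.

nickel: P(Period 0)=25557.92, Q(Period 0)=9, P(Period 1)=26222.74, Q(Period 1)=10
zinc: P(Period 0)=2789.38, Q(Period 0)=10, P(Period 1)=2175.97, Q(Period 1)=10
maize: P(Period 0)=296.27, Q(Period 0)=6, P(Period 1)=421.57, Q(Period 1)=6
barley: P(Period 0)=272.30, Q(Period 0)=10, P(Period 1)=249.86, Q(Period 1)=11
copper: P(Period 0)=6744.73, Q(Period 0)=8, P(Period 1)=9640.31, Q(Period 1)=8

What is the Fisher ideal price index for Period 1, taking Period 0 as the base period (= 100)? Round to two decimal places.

107.25

Laspeyres component (base-period weights):
ΣP(Period 1)Q(Period 0) = 26222.74×9 + 2175.97×10 + 421.57×6 + 249.86×10 + 9640.31×8 = 236004.66 + 21759.7 + 2529.42 + 2498.6 + 77122.48 = 339914.86
ΣP(Period 0)Q(Period 0) = 25557.92×9 + 2789.38×10 + 296.27×6 + 272.30×10 + 6744.73×8 = 230021.28 + 27893.8 + 1777.62 + 2723 + 53957.84 = 316373.54
L = 339914.86 / 316373.54 × 100 = 107.4410
Paasche component (current-period weights):
ΣP(Period 1)Q(Period 1) = 26222.74×10 + 2175.97×10 + 421.57×6 + 249.86×11 + 9640.31×8 = 262227.4 + 21759.7 + 2529.42 + 2748.46 + 77122.48 = 366387.46
ΣP(Period 0)Q(Period 1) = 25557.92×10 + 2789.38×10 + 296.27×6 + 272.30×11 + 6744.73×8 = 255579.2 + 27893.8 + 1777.62 + 2995.3 + 53957.84 = 342203.76
P = 366387.46 / 342203.76 × 100 = 107.0670
Fisher = √(L × P) = √(107.4410 × 107.0670) = 107.2539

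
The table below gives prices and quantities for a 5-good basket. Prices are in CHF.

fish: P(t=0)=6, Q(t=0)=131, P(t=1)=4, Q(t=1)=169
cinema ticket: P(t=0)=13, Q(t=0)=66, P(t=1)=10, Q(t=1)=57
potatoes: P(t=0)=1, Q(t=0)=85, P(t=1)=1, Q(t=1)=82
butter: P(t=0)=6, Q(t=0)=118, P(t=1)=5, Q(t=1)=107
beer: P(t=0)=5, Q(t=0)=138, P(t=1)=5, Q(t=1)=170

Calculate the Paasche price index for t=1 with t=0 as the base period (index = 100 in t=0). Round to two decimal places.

Paasche price index uses current-period quantities as weights.
ΣP(t=1)·Q(t=1) = 4×169 + 10×57 + 1×82 + 5×107 + 5×170 = 676 + 570 + 82 + 535 + 850 = 2713
ΣP(t=0)·Q(t=1) = 6×169 + 13×57 + 1×82 + 6×107 + 5×170 = 1014 + 741 + 82 + 642 + 850 = 3329
Index = 2713 / 3329 × 100 = 81.4959

81.50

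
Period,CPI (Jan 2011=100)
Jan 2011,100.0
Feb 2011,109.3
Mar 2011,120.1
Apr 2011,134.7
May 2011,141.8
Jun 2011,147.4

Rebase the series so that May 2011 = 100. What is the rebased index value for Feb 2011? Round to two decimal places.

77.08

Rebased(Feb 2011) = 109.3 / 141.8 × 100 = 77.0804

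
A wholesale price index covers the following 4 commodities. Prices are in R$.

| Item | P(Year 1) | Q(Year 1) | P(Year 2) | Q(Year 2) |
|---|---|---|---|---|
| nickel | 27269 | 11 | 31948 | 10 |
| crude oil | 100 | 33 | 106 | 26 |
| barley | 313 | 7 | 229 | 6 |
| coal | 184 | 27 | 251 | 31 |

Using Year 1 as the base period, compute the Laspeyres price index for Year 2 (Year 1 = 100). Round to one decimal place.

Laspeyres price index uses base-period quantities as weights.
ΣP(Year 2)·Q(Year 1) = 31948×11 + 106×33 + 229×7 + 251×27 = 351428 + 3498 + 1603 + 6777 = 363306
ΣP(Year 1)·Q(Year 1) = 27269×11 + 100×33 + 313×7 + 184×27 = 299959 + 3300 + 2191 + 4968 = 310418
Index = 363306 / 310418 × 100 = 117.0377

117.0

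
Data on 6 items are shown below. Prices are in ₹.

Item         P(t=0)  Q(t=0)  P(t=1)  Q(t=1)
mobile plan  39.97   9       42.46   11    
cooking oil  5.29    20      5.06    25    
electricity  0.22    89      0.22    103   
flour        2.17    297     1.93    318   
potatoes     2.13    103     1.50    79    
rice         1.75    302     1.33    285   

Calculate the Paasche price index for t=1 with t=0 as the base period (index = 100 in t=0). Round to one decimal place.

88.5

Paasche price index uses current-period quantities as weights.
ΣP(t=1)·Q(t=1) = 42.46×11 + 5.06×25 + 0.22×103 + 1.93×318 + 1.50×79 + 1.33×285 = 467.06 + 126.5 + 22.66 + 613.74 + 118.5 + 379.05 = 1727.51
ΣP(t=0)·Q(t=1) = 39.97×11 + 5.29×25 + 0.22×103 + 2.17×318 + 2.13×79 + 1.75×285 = 439.67 + 132.25 + 22.66 + 690.06 + 168.27 + 498.75 = 1951.66
Index = 1727.51 / 1951.66 × 100 = 88.5149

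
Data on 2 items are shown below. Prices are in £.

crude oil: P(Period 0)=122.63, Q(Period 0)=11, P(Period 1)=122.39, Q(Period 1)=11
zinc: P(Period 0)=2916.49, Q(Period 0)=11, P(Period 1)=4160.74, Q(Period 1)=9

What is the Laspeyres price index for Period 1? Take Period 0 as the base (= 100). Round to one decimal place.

140.9

Laspeyres price index uses base-period quantities as weights.
ΣP(Period 1)·Q(Period 0) = 122.39×11 + 4160.74×11 = 1346.29 + 45768.14 = 47114.43
ΣP(Period 0)·Q(Period 0) = 122.63×11 + 2916.49×11 = 1348.93 + 32081.39 = 33430.32
Index = 47114.43 / 33430.32 × 100 = 140.9332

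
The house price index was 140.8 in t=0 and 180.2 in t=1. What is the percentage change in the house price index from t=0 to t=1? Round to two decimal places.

27.98%

Change = (180.2 − 140.8) / 140.8 × 100
       = 39.4 / 140.8 × 100 = 27.9830%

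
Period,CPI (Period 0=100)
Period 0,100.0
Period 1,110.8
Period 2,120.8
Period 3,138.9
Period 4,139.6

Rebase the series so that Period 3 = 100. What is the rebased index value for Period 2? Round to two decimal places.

86.97

Rebased(Period 2) = 120.8 / 138.9 × 100 = 86.9690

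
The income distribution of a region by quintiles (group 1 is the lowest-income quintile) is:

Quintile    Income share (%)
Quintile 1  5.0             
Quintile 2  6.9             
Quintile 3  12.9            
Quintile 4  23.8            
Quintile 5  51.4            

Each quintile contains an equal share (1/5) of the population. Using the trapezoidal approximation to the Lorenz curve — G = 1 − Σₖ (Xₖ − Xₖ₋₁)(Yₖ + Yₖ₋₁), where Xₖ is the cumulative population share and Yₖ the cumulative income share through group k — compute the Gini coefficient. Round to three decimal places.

Cumulative income shares Yₖ: 0.0500, 0.1190, 0.2480, 0.4860, 1.0000
Σ (Xₖ−Xₖ₋₁)(Yₖ+Yₖ₋₁) = (1/5)(0.0500+0.0000) + (1/5)(0.1190+0.0500) + (1/5)(0.2480+0.1190) + (1/5)(0.4860+0.2480) + (1/5)(1.0000+0.4860)
  = 0.0100 + 0.0338 + 0.0734 + 0.1468 + 0.2972 = 0.5612
G = 1 − 0.5612 = 0.4388

0.439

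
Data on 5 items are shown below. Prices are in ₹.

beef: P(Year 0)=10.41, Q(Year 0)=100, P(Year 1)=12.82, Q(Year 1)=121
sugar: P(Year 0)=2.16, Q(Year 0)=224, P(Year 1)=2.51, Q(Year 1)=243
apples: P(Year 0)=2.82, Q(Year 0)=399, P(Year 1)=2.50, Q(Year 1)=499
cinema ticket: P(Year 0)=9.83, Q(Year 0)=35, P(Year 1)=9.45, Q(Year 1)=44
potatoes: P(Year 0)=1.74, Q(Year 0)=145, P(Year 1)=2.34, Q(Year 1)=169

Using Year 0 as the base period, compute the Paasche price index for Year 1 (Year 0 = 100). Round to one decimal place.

Paasche price index uses current-period quantities as weights.
ΣP(Year 1)·Q(Year 1) = 12.82×121 + 2.51×243 + 2.50×499 + 9.45×44 + 2.34×169 = 1551.22 + 609.93 + 1247.5 + 415.8 + 395.46 = 4219.91
ΣP(Year 0)·Q(Year 1) = 10.41×121 + 2.16×243 + 2.82×499 + 9.83×44 + 1.74×169 = 1259.61 + 524.88 + 1407.18 + 432.52 + 294.06 = 3918.25
Index = 4219.91 / 3918.25 × 100 = 107.6988

107.7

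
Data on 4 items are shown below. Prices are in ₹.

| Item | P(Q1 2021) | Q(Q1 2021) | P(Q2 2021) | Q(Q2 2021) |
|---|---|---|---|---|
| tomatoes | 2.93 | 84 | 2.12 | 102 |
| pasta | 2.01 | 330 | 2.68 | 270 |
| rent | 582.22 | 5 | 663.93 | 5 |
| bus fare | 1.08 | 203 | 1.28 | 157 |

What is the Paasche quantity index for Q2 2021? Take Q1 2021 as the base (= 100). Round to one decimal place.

Paasche quantity index uses current-period prices as weights.
ΣP(Q2 2021)·Q(Q2 2021) = 2.12×102 + 2.68×270 + 663.93×5 + 1.28×157 = 216.24 + 723.6 + 3319.65 + 200.96 = 4460.45
ΣP(Q2 2021)·Q(Q1 2021) = 2.12×84 + 2.68×330 + 663.93×5 + 1.28×203 = 178.08 + 884.4 + 3319.65 + 259.84 = 4641.97
Index = 4460.45 / 4641.97 × 100 = 96.0896

96.1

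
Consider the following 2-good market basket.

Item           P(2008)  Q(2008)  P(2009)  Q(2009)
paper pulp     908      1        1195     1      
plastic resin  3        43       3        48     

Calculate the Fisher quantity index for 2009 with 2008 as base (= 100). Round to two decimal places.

Laspeyres component (base-period weights):
ΣP(2008)Q(2009) = 908×1 + 3×48 = 908 + 144 = 1052
ΣP(2008)Q(2008) = 908×1 + 3×43 = 908 + 129 = 1037
L = 1052 / 1037 × 100 = 101.4465
Paasche component (current-period weights):
ΣP(2009)Q(2009) = 1195×1 + 3×48 = 1195 + 144 = 1339
ΣP(2009)Q(2008) = 1195×1 + 3×43 = 1195 + 129 = 1324
P = 1339 / 1324 × 100 = 101.1329
Fisher = √(L × P) = √(101.4465 × 101.1329) = 101.2896

101.29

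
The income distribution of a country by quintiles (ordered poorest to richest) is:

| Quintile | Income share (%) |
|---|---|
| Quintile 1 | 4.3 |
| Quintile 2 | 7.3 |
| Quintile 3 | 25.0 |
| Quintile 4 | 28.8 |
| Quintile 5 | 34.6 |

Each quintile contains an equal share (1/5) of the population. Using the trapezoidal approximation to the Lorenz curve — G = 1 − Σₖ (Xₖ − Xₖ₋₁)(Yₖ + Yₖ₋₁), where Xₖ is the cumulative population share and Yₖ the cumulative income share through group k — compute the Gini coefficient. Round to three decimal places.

0.328

Cumulative income shares Yₖ: 0.0430, 0.1160, 0.3660, 0.6540, 1.0000
Σ (Xₖ−Xₖ₋₁)(Yₖ+Yₖ₋₁) = (1/5)(0.0430+0.0000) + (1/5)(0.1160+0.0430) + (1/5)(0.3660+0.1160) + (1/5)(0.6540+0.3660) + (1/5)(1.0000+0.6540)
  = 0.0086 + 0.0318 + 0.0964 + 0.2040 + 0.3308 = 0.6716
G = 1 − 0.6716 = 0.3284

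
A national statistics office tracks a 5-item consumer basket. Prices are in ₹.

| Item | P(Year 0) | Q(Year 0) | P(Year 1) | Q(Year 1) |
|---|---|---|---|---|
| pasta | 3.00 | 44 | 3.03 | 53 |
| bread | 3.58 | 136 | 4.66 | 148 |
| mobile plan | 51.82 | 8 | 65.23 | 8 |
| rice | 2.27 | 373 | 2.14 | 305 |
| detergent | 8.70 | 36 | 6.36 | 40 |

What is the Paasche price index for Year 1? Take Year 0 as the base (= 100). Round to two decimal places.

106.32

Paasche price index uses current-period quantities as weights.
ΣP(Year 1)·Q(Year 1) = 3.03×53 + 4.66×148 + 65.23×8 + 2.14×305 + 6.36×40 = 160.59 + 689.68 + 521.84 + 652.7 + 254.4 = 2279.21
ΣP(Year 0)·Q(Year 1) = 3.00×53 + 3.58×148 + 51.82×8 + 2.27×305 + 8.70×40 = 159 + 529.84 + 414.56 + 692.35 + 348 = 2143.75
Index = 2279.21 / 2143.75 × 100 = 106.3188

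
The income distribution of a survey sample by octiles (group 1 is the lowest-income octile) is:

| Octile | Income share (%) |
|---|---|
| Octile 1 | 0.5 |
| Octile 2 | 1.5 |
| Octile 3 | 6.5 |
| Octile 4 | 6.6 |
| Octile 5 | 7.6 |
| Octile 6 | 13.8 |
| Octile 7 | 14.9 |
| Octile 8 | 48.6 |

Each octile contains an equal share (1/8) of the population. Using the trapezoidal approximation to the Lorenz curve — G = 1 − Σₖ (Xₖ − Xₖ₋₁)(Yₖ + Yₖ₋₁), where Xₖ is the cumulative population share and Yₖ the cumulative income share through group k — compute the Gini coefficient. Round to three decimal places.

Cumulative income shares Yₖ: 0.0050, 0.0200, 0.0850, 0.1510, 0.2270, 0.3650, 0.5140, 1.0000
Σ (Xₖ−Xₖ₋₁)(Yₖ+Yₖ₋₁) = (1/8)(0.0050+0.0000) + (1/8)(0.0200+0.0050) + (1/8)(0.0850+0.0200) + (1/8)(0.1510+0.0850) + (1/8)(0.2270+0.1510) + (1/8)(0.3650+0.2270) + (1/8)(0.5140+0.3650) + (1/8)(1.0000+0.5140)
  = 0.0006 + 0.0031 + 0.0131 + 0.0295 + 0.0473 + 0.0740 + 0.1099 + 0.1893 = 0.4668
G = 1 − 0.4668 = 0.5333

0.533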